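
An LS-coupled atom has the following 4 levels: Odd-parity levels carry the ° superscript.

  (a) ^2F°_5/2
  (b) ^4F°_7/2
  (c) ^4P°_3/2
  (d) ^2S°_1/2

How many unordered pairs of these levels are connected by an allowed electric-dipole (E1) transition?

(a)–(b): forbidden (parity, ΔS).
(a)–(c): forbidden (parity, ΔS, ΔL).
(a)–(d): forbidden (parity, ΔL, ΔJ).
(b)–(c): forbidden (parity, ΔL, ΔJ).
(b)–(d): forbidden (parity, ΔS, ΔL, ΔJ).
(c)–(d): forbidden (parity, ΔS).
Allowed pairs: 0 of 6.

0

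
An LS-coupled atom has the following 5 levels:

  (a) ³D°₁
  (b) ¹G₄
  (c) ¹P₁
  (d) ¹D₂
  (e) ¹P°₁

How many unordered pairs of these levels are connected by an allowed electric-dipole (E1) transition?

(a)–(b): forbidden (ΔS, ΔL, ΔJ).
(a)–(c): forbidden (ΔS).
(a)–(d): forbidden (ΔS).
(a)–(e): forbidden (parity, ΔS).
(b)–(c): forbidden (parity, ΔL, ΔJ).
(b)–(d): forbidden (parity, ΔL, ΔJ).
(b)–(e): forbidden (ΔL, ΔJ).
(c)–(d): forbidden (parity).
(c)–(e): allowed.
(d)–(e): allowed.
Allowed pairs: 2 of 10.

2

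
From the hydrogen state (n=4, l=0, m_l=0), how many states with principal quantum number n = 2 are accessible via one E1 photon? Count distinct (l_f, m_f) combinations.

E1 requires Δl = ±1, so l_f ∈ {-1, 1}; with 0 ≤ l_f ≤ n_f−1 = 1, the allowed l_f values are {1}.
For l_f = 1: m_f ∈ {m_i−1, m_i, m_i+1} ∩ [−1, 1] = {-1, 0, 1} → 3 states.
Total: 3.

3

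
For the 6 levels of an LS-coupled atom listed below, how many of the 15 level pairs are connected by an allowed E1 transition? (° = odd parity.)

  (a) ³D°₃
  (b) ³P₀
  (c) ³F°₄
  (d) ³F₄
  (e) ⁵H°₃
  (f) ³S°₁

3

(a)–(b): forbidden (ΔJ).
(a)–(c): forbidden (parity).
(a)–(d): allowed.
(a)–(e): forbidden (parity, ΔS, ΔL).
(a)–(f): forbidden (parity, ΔL, ΔJ).
(b)–(c): forbidden (ΔL, ΔJ).
(b)–(d): forbidden (parity, ΔL, ΔJ).
(b)–(e): forbidden (ΔS, ΔL, ΔJ).
(b)–(f): allowed.
(c)–(d): allowed.
(c)–(e): forbidden (parity, ΔS, ΔL).
(c)–(f): forbidden (parity, ΔL, ΔJ).
(d)–(e): forbidden (ΔS, ΔL).
(d)–(f): forbidden (ΔL, ΔJ).
(e)–(f): forbidden (parity, ΔS, ΔL, ΔJ).
Allowed pairs: 3 of 15.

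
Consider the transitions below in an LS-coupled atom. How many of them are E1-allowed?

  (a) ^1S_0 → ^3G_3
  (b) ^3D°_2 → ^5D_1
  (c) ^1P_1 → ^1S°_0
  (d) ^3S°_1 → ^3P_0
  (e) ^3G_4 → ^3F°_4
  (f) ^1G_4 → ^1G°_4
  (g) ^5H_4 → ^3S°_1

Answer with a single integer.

(a) forbidden (parity, ΔS, ΔL, ΔJ fail)
(b) forbidden (ΔS fails)
(c) allowed
(d) allowed
(e) allowed
(f) allowed
(g) forbidden (ΔS, ΔL, ΔJ fail)
Total allowed: 4 of 7.

4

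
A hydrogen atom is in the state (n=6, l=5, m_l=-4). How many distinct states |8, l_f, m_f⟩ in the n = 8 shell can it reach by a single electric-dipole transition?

E1 requires Δl = ±1, so l_f ∈ {4, 6}; with 0 ≤ l_f ≤ n_f−1 = 7, the allowed l_f values are {4, 6}.
For l_f = 4: m_f ∈ {m_i−1, m_i, m_i+1} ∩ [−4, 4] = {-4, -3} → 2 states.
For l_f = 6: m_f ∈ {m_i−1, m_i, m_i+1} ∩ [−6, 6] = {-5, -4, -3} → 3 states.
Total: 5.

5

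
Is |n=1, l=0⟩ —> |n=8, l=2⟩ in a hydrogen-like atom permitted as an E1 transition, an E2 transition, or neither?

Δl = 2 − 0 = +2; l_i + l_f = 2.
E1 (Δl = ±1): not satisfied.
E2 (Δl = 0,±2, l_i+l_f ≥ 2): satisfied.

E2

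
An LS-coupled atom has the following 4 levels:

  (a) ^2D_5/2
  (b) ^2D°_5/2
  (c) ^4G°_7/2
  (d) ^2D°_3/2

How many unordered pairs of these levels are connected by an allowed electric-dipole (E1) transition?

2

(a)–(b): allowed.
(a)–(c): forbidden (ΔS, ΔL).
(a)–(d): allowed.
(b)–(c): forbidden (parity, ΔS, ΔL).
(b)–(d): forbidden (parity).
(c)–(d): forbidden (parity, ΔS, ΔL, ΔJ).
Allowed pairs: 2 of 6.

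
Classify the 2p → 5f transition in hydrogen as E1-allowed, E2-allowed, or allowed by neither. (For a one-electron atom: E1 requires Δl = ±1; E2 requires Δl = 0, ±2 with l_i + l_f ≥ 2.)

E2

Δl = 3 − 1 = +2; l_i + l_f = 4.
E1 (Δl = ±1): not satisfied.
E2 (Δl = 0,±2, l_i+l_f ≥ 2): satisfied.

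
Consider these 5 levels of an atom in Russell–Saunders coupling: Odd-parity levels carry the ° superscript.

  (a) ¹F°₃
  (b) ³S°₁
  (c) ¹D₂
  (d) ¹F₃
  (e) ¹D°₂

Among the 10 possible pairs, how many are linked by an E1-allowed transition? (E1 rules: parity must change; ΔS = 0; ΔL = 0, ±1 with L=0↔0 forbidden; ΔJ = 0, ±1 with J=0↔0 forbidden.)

(a)–(b): forbidden (parity, ΔS, ΔL, ΔJ).
(a)–(c): allowed.
(a)–(d): allowed.
(a)–(e): forbidden (parity).
(b)–(c): forbidden (ΔS, ΔL).
(b)–(d): forbidden (ΔS, ΔL, ΔJ).
(b)–(e): forbidden (parity, ΔS, ΔL).
(c)–(d): forbidden (parity).
(c)–(e): allowed.
(d)–(e): allowed.
Allowed pairs: 4 of 10.

4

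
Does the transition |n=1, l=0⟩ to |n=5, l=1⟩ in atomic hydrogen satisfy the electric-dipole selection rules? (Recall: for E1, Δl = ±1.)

l: 0 → 1 (Δl = +1). Δl = ±1 passes.
All E1 selection rules are satisfied.

allowed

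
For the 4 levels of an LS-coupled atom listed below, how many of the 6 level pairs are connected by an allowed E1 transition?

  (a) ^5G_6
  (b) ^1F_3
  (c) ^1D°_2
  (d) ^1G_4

1

(a)–(b): forbidden (parity, ΔS, ΔJ).
(a)–(c): forbidden (ΔS, ΔL, ΔJ).
(a)–(d): forbidden (parity, ΔS, ΔJ).
(b)–(c): allowed.
(b)–(d): forbidden (parity).
(c)–(d): forbidden (ΔL, ΔJ).
Allowed pairs: 1 of 6.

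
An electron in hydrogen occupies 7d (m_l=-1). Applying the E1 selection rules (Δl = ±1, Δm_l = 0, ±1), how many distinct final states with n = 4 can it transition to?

E1 requires Δl = ±1, so l_f ∈ {1, 3}; with 0 ≤ l_f ≤ n_f−1 = 3, the allowed l_f values are {1, 3}.
For l_f = 1: m_f ∈ {m_i−1, m_i, m_i+1} ∩ [−1, 1] = {-1, 0} → 2 states.
For l_f = 3: m_f ∈ {m_i−1, m_i, m_i+1} ∩ [−3, 3] = {-2, -1, 0} → 3 states.
Total: 5.

5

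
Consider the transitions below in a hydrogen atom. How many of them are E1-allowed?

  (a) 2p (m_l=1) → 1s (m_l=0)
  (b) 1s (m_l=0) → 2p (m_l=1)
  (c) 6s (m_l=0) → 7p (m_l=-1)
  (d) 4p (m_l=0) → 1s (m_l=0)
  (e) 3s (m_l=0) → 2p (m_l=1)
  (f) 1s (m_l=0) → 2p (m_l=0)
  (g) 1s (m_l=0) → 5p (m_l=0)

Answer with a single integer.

(a) allowed
(b) allowed
(c) allowed
(d) allowed
(e) allowed
(f) allowed
(g) allowed
Total allowed: 7 of 7.

7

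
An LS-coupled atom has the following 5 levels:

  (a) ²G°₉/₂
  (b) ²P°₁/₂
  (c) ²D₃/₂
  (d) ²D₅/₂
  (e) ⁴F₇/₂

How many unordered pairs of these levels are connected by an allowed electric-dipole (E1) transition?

(a)–(b): forbidden (parity, ΔL, ΔJ).
(a)–(c): forbidden (ΔL, ΔJ).
(a)–(d): forbidden (ΔL, ΔJ).
(a)–(e): forbidden (ΔS).
(b)–(c): allowed.
(b)–(d): forbidden (ΔJ).
(b)–(e): forbidden (ΔS, ΔL, ΔJ).
(c)–(d): forbidden (parity).
(c)–(e): forbidden (parity, ΔS, ΔJ).
(d)–(e): forbidden (parity, ΔS).
Allowed pairs: 1 of 10.

1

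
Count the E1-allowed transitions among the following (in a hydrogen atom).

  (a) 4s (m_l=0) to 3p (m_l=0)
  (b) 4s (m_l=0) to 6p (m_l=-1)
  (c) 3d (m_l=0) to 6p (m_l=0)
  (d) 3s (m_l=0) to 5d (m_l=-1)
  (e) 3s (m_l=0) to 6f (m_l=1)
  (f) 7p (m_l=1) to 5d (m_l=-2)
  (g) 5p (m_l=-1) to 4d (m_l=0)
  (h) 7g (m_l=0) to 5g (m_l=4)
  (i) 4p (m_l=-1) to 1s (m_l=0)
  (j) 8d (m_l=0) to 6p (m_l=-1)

6

(a) allowed
(b) allowed
(c) allowed
(d) forbidden — Δl = +2 (E1 requires Δl = ±1)
(e) forbidden — Δl = +3 (E1 requires Δl = ±1)
(f) forbidden — Δm_l = -3 (E1 requires Δm_l = 0, ±1)
(g) allowed
(h) forbidden — Δl = +0 (E1 requires Δl = ±1); Δm_l = +4 (E1 requires Δm_l = 0, ±1)
(i) allowed
(j) allowed
Total allowed: 6 of 10.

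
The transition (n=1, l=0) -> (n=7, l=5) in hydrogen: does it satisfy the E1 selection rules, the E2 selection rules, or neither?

Δl = 5 − 0 = +5; l_i + l_f = 5.
E1 (Δl = ±1): not satisfied.
E2 (Δl = 0,±2, l_i+l_f ≥ 2): not satisfied.

neither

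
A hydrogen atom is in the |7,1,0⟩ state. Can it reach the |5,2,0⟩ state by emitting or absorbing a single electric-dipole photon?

Δl = 2 − 1 = +1; the E1 rule Δl = ±1 is ok.
Δm_l = 0 − (0) = +0. E1 requires Δm_l = 0, ±1: ok.
All E1 selection rules are satisfied.

allowed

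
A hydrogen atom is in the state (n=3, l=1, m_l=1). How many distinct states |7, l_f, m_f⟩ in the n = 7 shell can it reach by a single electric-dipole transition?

4

E1 requires Δl = ±1, so l_f ∈ {0, 2}; with 0 ≤ l_f ≤ n_f−1 = 6, the allowed l_f values are {0, 2}.
For l_f = 0: m_f ∈ {m_i−1, m_i, m_i+1} ∩ [−0, 0] = {0} → 1 state.
For l_f = 2: m_f ∈ {m_i−1, m_i, m_i+1} ∩ [−2, 2] = {0, 1, 2} → 3 states.
Total: 4.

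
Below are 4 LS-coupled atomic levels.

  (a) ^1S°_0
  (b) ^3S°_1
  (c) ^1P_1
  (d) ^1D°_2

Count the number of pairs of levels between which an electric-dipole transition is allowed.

(a)–(b): forbidden (parity, ΔS, ΔL).
(a)–(c): allowed.
(a)–(d): forbidden (parity, ΔL, ΔJ).
(b)–(c): forbidden (ΔS).
(b)–(d): forbidden (parity, ΔS, ΔL).
(c)–(d): allowed.
Allowed pairs: 2 of 6.

2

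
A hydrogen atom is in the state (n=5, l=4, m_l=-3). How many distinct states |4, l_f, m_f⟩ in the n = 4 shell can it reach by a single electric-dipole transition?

2

E1 requires Δl = ±1, so l_f ∈ {3, 5}; with 0 ≤ l_f ≤ n_f−1 = 3, the allowed l_f values are {3}.
For l_f = 3: m_f ∈ {m_i−1, m_i, m_i+1} ∩ [−3, 3] = {-3, -2} → 2 states.
Total: 2.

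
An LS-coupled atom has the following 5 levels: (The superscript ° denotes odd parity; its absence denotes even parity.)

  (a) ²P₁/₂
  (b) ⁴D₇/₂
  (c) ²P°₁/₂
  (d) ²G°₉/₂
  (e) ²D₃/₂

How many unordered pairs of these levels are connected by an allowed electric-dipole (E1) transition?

(a)–(b): forbidden (parity, ΔS, ΔJ).
(a)–(c): allowed.
(a)–(d): forbidden (ΔL, ΔJ).
(a)–(e): forbidden (parity).
(b)–(c): forbidden (ΔS, ΔJ).
(b)–(d): forbidden (ΔS, ΔL).
(b)–(e): forbidden (parity, ΔS, ΔJ).
(c)–(d): forbidden (parity, ΔL, ΔJ).
(c)–(e): allowed.
(d)–(e): forbidden (ΔL, ΔJ).
Allowed pairs: 2 of 10.

2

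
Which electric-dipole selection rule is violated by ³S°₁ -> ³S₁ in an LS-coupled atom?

ΔJ = 0, ±1 (not J=0↔0): J: 1 → 1, ΔJ = +0 — ✓.
Parity must change: odd → even — ✓.
ΔL = 0, ±1 (not L=0↔0): L: 0 → 0, ΔL = +0 — ✗.
ΔS = 0: S: 1 → 1 — ✓.

the L=0 ↔ L=0 exclusion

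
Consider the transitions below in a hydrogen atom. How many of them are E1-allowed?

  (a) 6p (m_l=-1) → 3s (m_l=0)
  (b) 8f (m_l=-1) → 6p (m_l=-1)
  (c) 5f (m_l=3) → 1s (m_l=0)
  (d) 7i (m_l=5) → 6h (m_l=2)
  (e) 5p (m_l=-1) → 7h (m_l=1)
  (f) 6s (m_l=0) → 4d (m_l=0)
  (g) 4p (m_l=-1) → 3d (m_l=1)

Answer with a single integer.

(a) allowed
(b) forbidden — Δl = -2 (E1 requires Δl = ±1)
(c) forbidden — Δl = -3 (E1 requires Δl = ±1); Δm_l = -3 (E1 requires Δm_l = 0, ±1)
(d) forbidden — Δm_l = -3 (E1 requires Δm_l = 0, ±1)
(e) forbidden — Δl = +4 (E1 requires Δl = ±1); Δm_l = +2 (E1 requires Δm_l = 0, ±1)
(f) forbidden — Δl = +2 (E1 requires Δl = ±1)
(g) forbidden — Δm_l = +2 (E1 requires Δm_l = 0, ±1)
Total allowed: 1 of 7.

1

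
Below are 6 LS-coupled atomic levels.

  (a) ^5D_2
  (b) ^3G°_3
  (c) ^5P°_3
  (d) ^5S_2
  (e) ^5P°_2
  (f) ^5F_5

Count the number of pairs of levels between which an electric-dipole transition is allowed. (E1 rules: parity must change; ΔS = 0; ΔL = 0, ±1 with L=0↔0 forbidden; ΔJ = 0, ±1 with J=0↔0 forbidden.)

4

(a)–(b): forbidden (ΔS, ΔL).
(a)–(c): allowed.
(a)–(d): forbidden (parity, ΔL).
(a)–(e): allowed.
(a)–(f): forbidden (parity, ΔJ).
(b)–(c): forbidden (parity, ΔS, ΔL).
(b)–(d): forbidden (ΔS, ΔL).
(b)–(e): forbidden (parity, ΔS, ΔL).
(b)–(f): forbidden (ΔS, ΔJ).
(c)–(d): allowed.
(c)–(e): forbidden (parity).
(c)–(f): forbidden (ΔL, ΔJ).
(d)–(e): allowed.
(d)–(f): forbidden (parity, ΔL, ΔJ).
(e)–(f): forbidden (ΔL, ΔJ).
Allowed pairs: 4 of 15.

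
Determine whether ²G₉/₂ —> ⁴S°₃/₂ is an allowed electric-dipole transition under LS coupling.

Initial level: S=1/2, L=4, J=9/2, parity even. Final level: S=3/2, L=0, J=3/2, parity odd.
ΔJ = 0, ±1 (not J=0↔0): J: 9/2 → 3/2, ΔJ = -3 — ✗.
ΔL = 0, ±1 (not L=0↔0): L: 4 → 0, ΔL = -4 — ✗.
Parity must change: even → odd — ✓.
ΔS = 0: S: 1/2 → 3/2 — ✗.
Rule(s) violated: ΔS, ΔL, ΔJ.

forbidden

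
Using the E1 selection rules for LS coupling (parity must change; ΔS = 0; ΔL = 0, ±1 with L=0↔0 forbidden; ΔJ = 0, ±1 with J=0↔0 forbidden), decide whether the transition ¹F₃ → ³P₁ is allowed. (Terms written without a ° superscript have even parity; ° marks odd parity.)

forbidden

Parity must change: even → even — fails.
ΔS = 0: S: 0 → 1 — fails.
ΔL = 0, ±1 (not L=0↔0): L: 3 → 1, ΔL = -2 — fails.
ΔJ = 0, ±1 (not J=0↔0): J: 3 → 1, ΔJ = -2 — fails.
Rule(s) violated: parity, ΔS, ΔL, ΔJ.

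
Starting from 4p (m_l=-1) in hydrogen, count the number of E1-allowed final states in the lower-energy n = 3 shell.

E1 requires Δl = ±1, so l_f ∈ {0, 2}; with 0 ≤ l_f ≤ n_f−1 = 2, the allowed l_f values are {0, 2}.
For l_f = 0: m_f ∈ {m_i−1, m_i, m_i+1} ∩ [−0, 0] = {0} → 1 state.
For l_f = 2: m_f ∈ {m_i−1, m_i, m_i+1} ∩ [−2, 2] = {-2, -1, 0} → 3 states.
Total: 4.

4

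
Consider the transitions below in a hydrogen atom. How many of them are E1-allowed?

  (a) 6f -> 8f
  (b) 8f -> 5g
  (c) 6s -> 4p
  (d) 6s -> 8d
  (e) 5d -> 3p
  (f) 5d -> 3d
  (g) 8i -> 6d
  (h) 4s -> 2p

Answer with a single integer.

4

(a) forbidden — Δl = +0 (E1 requires Δl = ±1)
(b) allowed
(c) allowed
(d) forbidden — Δl = +2 (E1 requires Δl = ±1)
(e) allowed
(f) forbidden — Δl = +0 (E1 requires Δl = ±1)
(g) forbidden — Δl = -4 (E1 requires Δl = ±1)
(h) allowed
Total allowed: 4 of 8.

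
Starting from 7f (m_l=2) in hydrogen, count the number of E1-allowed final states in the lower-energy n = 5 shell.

5

E1 requires Δl = ±1, so l_f ∈ {2, 4}; with 0 ≤ l_f ≤ n_f−1 = 4, the allowed l_f values are {2, 4}.
For l_f = 2: m_f ∈ {m_i−1, m_i, m_i+1} ∩ [−2, 2] = {1, 2} → 2 states.
For l_f = 4: m_f ∈ {m_i−1, m_i, m_i+1} ∩ [−4, 4] = {1, 2, 3} → 3 states.
Total: 5.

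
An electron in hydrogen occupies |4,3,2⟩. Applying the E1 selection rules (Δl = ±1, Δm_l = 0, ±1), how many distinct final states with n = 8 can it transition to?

5

E1 requires Δl = ±1, so l_f ∈ {2, 4}; with 0 ≤ l_f ≤ n_f−1 = 7, the allowed l_f values are {2, 4}.
For l_f = 2: m_f ∈ {m_i−1, m_i, m_i+1} ∩ [−2, 2] = {1, 2} → 2 states.
For l_f = 4: m_f ∈ {m_i−1, m_i, m_i+1} ∩ [−4, 4] = {1, 2, 3} → 3 states.
Total: 5.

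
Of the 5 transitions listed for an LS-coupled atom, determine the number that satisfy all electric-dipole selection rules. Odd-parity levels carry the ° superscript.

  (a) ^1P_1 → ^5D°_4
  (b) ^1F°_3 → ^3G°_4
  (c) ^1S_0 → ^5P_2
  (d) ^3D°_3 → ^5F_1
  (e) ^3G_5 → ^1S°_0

(a) forbidden (ΔS, ΔJ fail)
(b) forbidden (parity, ΔS fail)
(c) forbidden (parity, ΔS, ΔJ fail)
(d) forbidden (ΔS, ΔJ fail)
(e) forbidden (ΔS, ΔL, ΔJ fail)
Total allowed: 0 of 5.

0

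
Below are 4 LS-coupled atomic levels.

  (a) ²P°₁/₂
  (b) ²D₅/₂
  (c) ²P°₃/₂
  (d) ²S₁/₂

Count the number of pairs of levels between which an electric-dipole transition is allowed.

(a)–(b): forbidden (ΔJ).
(a)–(c): forbidden (parity).
(a)–(d): allowed.
(b)–(c): allowed.
(b)–(d): forbidden (parity, ΔL, ΔJ).
(c)–(d): allowed.
Allowed pairs: 3 of 6.

3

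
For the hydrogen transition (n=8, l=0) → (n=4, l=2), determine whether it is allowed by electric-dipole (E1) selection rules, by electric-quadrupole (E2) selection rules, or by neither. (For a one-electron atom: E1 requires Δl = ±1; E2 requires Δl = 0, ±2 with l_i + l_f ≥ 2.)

E2

Δl = 2 − 0 = +2; l_i + l_f = 2.
E1 (Δl = ±1): not satisfied.
E2 (Δl = 0,±2, l_i+l_f ≥ 2): satisfied.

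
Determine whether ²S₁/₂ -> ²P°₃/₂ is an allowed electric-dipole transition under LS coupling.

Parity must change: even → odd — ✓.
ΔS = 0: S: 1/2 → 1/2 — ✓.
ΔL = 0, ±1 (not L=0↔0): L: 0 → 1, ΔL = +1 — ✓.
ΔJ = 0, ±1 (not J=0↔0): J: 1/2 → 3/2, ΔJ = +1 — ✓.
All four E1 rules are satisfied.

allowed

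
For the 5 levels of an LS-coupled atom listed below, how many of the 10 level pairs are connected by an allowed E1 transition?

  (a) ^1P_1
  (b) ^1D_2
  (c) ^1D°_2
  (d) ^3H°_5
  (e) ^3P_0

(a)–(b): forbidden (parity).
(a)–(c): allowed.
(a)–(d): forbidden (ΔS, ΔL, ΔJ).
(a)–(e): forbidden (parity, ΔS).
(b)–(c): allowed.
(b)–(d): forbidden (ΔS, ΔL, ΔJ).
(b)–(e): forbidden (parity, ΔS, ΔJ).
(c)–(d): forbidden (parity, ΔS, ΔL, ΔJ).
(c)–(e): forbidden (ΔS, ΔJ).
(d)–(e): forbidden (ΔL, ΔJ).
Allowed pairs: 2 of 10.

2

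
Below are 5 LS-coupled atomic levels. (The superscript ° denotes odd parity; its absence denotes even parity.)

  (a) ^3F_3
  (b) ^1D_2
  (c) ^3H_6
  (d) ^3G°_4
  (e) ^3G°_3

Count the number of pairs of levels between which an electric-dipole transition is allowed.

2

(a)–(b): forbidden (parity, ΔS).
(a)–(c): forbidden (parity, ΔL, ΔJ).
(a)–(d): allowed.
(a)–(e): allowed.
(b)–(c): forbidden (parity, ΔS, ΔL, ΔJ).
(b)–(d): forbidden (ΔS, ΔL, ΔJ).
(b)–(e): forbidden (ΔS, ΔL).
(c)–(d): forbidden (ΔJ).
(c)–(e): forbidden (ΔJ).
(d)–(e): forbidden (parity).
Allowed pairs: 2 of 10.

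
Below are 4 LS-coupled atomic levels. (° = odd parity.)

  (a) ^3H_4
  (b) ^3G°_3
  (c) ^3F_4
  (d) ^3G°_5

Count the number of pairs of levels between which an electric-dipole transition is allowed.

(a)–(b): allowed.
(a)–(c): forbidden (parity, ΔL).
(a)–(d): allowed.
(b)–(c): allowed.
(b)–(d): forbidden (parity, ΔJ).
(c)–(d): allowed.
Allowed pairs: 4 of 6.

4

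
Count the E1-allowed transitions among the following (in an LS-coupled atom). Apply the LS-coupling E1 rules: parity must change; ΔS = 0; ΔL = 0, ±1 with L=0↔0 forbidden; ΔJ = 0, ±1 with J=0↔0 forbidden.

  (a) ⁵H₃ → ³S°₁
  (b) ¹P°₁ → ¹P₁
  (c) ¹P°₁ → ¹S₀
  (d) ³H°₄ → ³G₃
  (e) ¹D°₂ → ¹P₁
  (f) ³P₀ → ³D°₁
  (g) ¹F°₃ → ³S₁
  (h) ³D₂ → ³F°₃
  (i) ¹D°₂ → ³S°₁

(a) forbidden (ΔS, ΔL, ΔJ fail)
(b) allowed
(c) allowed
(d) allowed
(e) allowed
(f) allowed
(g) forbidden (ΔS, ΔL, ΔJ fail)
(h) allowed
(i) forbidden (parity, ΔS, ΔL fail)
Total allowed: 6 of 9.

6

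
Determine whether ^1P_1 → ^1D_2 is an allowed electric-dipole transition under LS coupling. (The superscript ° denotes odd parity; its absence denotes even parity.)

forbidden

Reading off the term symbols: S 0→0, L 1→2, J 1→2, parity even→even.
Parity must change: even → even — violated.
ΔS = 0: S: 0 → 0 — satisfied.
ΔL = 0, ±1 (not L=0↔0): L: 1 → 2, ΔL = +1 — satisfied.
ΔJ = 0, ±1 (not J=0↔0): J: 1 → 2, ΔJ = +1 — satisfied.
Rule(s) violated: parity.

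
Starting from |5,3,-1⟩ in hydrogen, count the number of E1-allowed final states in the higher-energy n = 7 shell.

E1 requires Δl = ±1, so l_f ∈ {2, 4}; with 0 ≤ l_f ≤ n_f−1 = 6, the allowed l_f values are {2, 4}.
For l_f = 2: m_f ∈ {m_i−1, m_i, m_i+1} ∩ [−2, 2] = {-2, -1, 0} → 3 states.
For l_f = 4: m_f ∈ {m_i−1, m_i, m_i+1} ∩ [−4, 4] = {-2, -1, 0} → 3 states.
Total: 6.

6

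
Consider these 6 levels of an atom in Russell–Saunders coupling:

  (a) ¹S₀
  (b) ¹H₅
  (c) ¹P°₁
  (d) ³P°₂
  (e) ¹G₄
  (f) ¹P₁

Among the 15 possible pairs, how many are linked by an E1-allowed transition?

2

(a)–(b): forbidden (parity, ΔL, ΔJ).
(a)–(c): allowed.
(a)–(d): forbidden (ΔS, ΔJ).
(a)–(e): forbidden (parity, ΔL, ΔJ).
(a)–(f): forbidden (parity).
(b)–(c): forbidden (ΔL, ΔJ).
(b)–(d): forbidden (ΔS, ΔL, ΔJ).
(b)–(e): forbidden (parity).
(b)–(f): forbidden (parity, ΔL, ΔJ).
(c)–(d): forbidden (parity, ΔS).
(c)–(e): forbidden (ΔL, ΔJ).
(c)–(f): allowed.
(d)–(e): forbidden (ΔS, ΔL, ΔJ).
(d)–(f): forbidden (ΔS).
(e)–(f): forbidden (parity, ΔL, ΔJ).
Allowed pairs: 2 of 15.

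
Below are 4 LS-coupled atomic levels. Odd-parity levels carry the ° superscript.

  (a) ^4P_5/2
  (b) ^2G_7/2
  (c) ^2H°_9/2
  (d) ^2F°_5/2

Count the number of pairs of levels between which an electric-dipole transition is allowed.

(a)–(b): forbidden (parity, ΔS, ΔL).
(a)–(c): forbidden (ΔS, ΔL, ΔJ).
(a)–(d): forbidden (ΔS, ΔL).
(b)–(c): allowed.
(b)–(d): allowed.
(c)–(d): forbidden (parity, ΔL, ΔJ).
Allowed pairs: 2 of 6.

2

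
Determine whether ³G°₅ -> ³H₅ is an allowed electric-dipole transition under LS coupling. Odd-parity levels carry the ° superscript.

Initial level: S=1, L=4, J=5, parity odd. Final level: S=1, L=5, J=5, parity even.
ΔL = 0, ±1 (not L=0↔0): L: 4 → 5, ΔL = +1 — ok.
Parity must change: odd → even — ok.
ΔJ = 0, ±1 (not J=0↔0): J: 5 → 5, ΔJ = +0 — ok.
ΔS = 0: S: 1 → 1 — ok.
All four E1 rules are satisfied.

allowed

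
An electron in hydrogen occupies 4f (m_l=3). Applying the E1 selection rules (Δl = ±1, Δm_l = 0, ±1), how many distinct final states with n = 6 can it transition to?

4

E1 requires Δl = ±1, so l_f ∈ {2, 4}; with 0 ≤ l_f ≤ n_f−1 = 5, the allowed l_f values are {2, 4}.
For l_f = 2: m_f ∈ {m_i−1, m_i, m_i+1} ∩ [−2, 2] = {2} → 1 state.
For l_f = 4: m_f ∈ {m_i−1, m_i, m_i+1} ∩ [−4, 4] = {2, 3, 4} → 3 states.
Total: 4.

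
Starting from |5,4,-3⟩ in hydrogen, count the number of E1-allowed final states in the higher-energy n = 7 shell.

5

E1 requires Δl = ±1, so l_f ∈ {3, 5}; with 0 ≤ l_f ≤ n_f−1 = 6, the allowed l_f values are {3, 5}.
For l_f = 3: m_f ∈ {m_i−1, m_i, m_i+1} ∩ [−3, 3] = {-3, -2} → 2 states.
For l_f = 5: m_f ∈ {m_i−1, m_i, m_i+1} ∩ [−5, 5] = {-4, -3, -2} → 3 states.
Total: 5.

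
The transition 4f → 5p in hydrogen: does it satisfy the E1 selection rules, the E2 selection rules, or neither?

E2

Δl = 1 − 3 = -2; l_i + l_f = 4.
E1 (Δl = ±1): not satisfied.
E2 (Δl = 0,±2, l_i+l_f ≥ 2): satisfied.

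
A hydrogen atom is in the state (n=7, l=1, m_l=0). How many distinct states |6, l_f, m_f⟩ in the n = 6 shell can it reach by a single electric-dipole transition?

4

E1 requires Δl = ±1, so l_f ∈ {0, 2}; with 0 ≤ l_f ≤ n_f−1 = 5, the allowed l_f values are {0, 2}.
For l_f = 0: m_f ∈ {m_i−1, m_i, m_i+1} ∩ [−0, 0] = {0} → 1 state.
For l_f = 2: m_f ∈ {m_i−1, m_i, m_i+1} ∩ [−2, 2] = {-1, 0, 1} → 3 states.
Total: 4.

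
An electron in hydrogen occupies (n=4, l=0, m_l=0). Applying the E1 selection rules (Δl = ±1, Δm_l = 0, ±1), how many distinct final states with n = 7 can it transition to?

E1 requires Δl = ±1, so l_f ∈ {-1, 1}; with 0 ≤ l_f ≤ n_f−1 = 6, the allowed l_f values are {1}.
For l_f = 1: m_f ∈ {m_i−1, m_i, m_i+1} ∩ [−1, 1] = {-1, 0, 1} → 3 states.
Total: 3.

3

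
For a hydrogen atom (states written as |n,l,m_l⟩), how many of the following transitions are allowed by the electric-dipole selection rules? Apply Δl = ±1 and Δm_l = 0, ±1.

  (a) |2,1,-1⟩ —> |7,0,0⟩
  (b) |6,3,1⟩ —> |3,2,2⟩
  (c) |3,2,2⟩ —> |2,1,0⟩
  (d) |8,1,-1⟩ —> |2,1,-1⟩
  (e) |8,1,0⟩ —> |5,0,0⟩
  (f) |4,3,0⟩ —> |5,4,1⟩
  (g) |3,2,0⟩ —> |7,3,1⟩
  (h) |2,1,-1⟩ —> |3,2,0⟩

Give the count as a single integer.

6

(a) allowed
(b) allowed
(c) forbidden — Δm_l = -2 (E1 requires Δm_l = 0, ±1)
(d) forbidden — Δl = +0 (E1 requires Δl = ±1)
(e) allowed
(f) allowed
(g) allowed
(h) allowed
Total allowed: 6 of 8.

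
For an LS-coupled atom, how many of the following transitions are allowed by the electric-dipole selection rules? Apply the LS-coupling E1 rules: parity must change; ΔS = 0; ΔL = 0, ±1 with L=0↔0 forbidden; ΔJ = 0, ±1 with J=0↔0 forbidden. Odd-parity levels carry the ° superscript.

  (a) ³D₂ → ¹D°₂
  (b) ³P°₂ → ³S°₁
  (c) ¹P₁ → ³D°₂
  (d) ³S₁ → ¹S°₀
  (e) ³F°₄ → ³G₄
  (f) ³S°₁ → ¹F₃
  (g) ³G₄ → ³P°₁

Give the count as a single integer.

1

(a) forbidden (ΔS fails)
(b) forbidden (parity fails)
(c) forbidden (ΔS fails)
(d) forbidden (ΔS, ΔL fail)
(e) allowed
(f) forbidden (ΔS, ΔL, ΔJ fail)
(g) forbidden (ΔL, ΔJ fail)
Total allowed: 1 of 7.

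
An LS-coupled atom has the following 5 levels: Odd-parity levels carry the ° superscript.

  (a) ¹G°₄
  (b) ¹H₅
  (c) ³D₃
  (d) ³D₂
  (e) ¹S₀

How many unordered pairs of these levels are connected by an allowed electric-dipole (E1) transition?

(a)–(b): allowed.
(a)–(c): forbidden (ΔS, ΔL).
(a)–(d): forbidden (ΔS, ΔL, ΔJ).
(a)–(e): forbidden (ΔL, ΔJ).
(b)–(c): forbidden (parity, ΔS, ΔL, ΔJ).
(b)–(d): forbidden (parity, ΔS, ΔL, ΔJ).
(b)–(e): forbidden (parity, ΔL, ΔJ).
(c)–(d): forbidden (parity).
(c)–(e): forbidden (parity, ΔS, ΔL, ΔJ).
(d)–(e): forbidden (parity, ΔS, ΔL, ΔJ).
Allowed pairs: 1 of 10.

1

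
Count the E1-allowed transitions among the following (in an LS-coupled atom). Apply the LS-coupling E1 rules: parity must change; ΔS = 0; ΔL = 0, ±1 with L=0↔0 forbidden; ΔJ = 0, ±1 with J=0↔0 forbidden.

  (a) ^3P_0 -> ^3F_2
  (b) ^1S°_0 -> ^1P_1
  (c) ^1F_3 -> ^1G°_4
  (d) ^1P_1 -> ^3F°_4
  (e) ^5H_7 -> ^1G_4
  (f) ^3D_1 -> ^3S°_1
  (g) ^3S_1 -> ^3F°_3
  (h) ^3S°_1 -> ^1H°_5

2

(a) forbidden (parity, ΔL, ΔJ fail)
(b) allowed
(c) allowed
(d) forbidden (ΔS, ΔL, ΔJ fail)
(e) forbidden (parity, ΔS, ΔJ fail)
(f) forbidden (ΔL fails)
(g) forbidden (ΔL, ΔJ fail)
(h) forbidden (parity, ΔS, ΔL, ΔJ fail)
Total allowed: 2 of 8.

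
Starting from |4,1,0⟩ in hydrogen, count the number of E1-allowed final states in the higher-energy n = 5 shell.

4

E1 requires Δl = ±1, so l_f ∈ {0, 2}; with 0 ≤ l_f ≤ n_f−1 = 4, the allowed l_f values are {0, 2}.
For l_f = 0: m_f ∈ {m_i−1, m_i, m_i+1} ∩ [−0, 0] = {0} → 1 state.
For l_f = 2: m_f ∈ {m_i−1, m_i, m_i+1} ∩ [−2, 2] = {-1, 0, 1} → 3 states.
Total: 4.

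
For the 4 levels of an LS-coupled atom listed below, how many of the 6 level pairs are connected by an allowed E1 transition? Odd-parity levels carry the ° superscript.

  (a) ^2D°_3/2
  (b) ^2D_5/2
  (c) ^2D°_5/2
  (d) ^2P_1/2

(a)–(b): allowed.
(a)–(c): forbidden (parity).
(a)–(d): allowed.
(b)–(c): allowed.
(b)–(d): forbidden (parity, ΔJ).
(c)–(d): forbidden (ΔJ).
Allowed pairs: 3 of 6.

3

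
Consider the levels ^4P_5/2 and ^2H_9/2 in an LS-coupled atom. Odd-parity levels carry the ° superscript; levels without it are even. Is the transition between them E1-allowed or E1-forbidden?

Reading off the term symbols: S 3/2→1/2, L 1→5, J 5/2→9/2, parity even→even.
Parity must change: even → even — ✗.
ΔS = 0: S: 3/2 → 1/2 — ✗.
ΔL = 0, ±1 (not L=0↔0): L: 1 → 5, ΔL = +4 — ✗.
ΔJ = 0, ±1 (not J=0↔0): J: 5/2 → 9/2, ΔJ = +2 — ✗.
Rule(s) violated: parity, ΔS, ΔL, ΔJ.

forbidden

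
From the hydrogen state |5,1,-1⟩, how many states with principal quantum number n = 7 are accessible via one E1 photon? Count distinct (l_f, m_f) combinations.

E1 requires Δl = ±1, so l_f ∈ {0, 2}; with 0 ≤ l_f ≤ n_f−1 = 6, the allowed l_f values are {0, 2}.
For l_f = 0: m_f ∈ {m_i−1, m_i, m_i+1} ∩ [−0, 0] = {0} → 1 state.
For l_f = 2: m_f ∈ {m_i−1, m_i, m_i+1} ∩ [−2, 2] = {-2, -1, 0} → 3 states.
Total: 4.

4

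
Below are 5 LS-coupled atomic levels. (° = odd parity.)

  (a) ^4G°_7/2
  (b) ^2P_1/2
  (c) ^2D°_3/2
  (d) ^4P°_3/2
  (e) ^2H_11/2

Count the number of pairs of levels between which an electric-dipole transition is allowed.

(a)–(b): forbidden (ΔS, ΔL, ΔJ).
(a)–(c): forbidden (parity, ΔS, ΔL, ΔJ).
(a)–(d): forbidden (parity, ΔL, ΔJ).
(a)–(e): forbidden (ΔS, ΔJ).
(b)–(c): allowed.
(b)–(d): forbidden (ΔS).
(b)–(e): forbidden (parity, ΔL, ΔJ).
(c)–(d): forbidden (parity, ΔS).
(c)–(e): forbidden (ΔL, ΔJ).
(d)–(e): forbidden (ΔS, ΔL, ΔJ).
Allowed pairs: 1 of 10.

1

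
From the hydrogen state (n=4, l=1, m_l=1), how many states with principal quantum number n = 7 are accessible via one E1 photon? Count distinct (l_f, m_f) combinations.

E1 requires Δl = ±1, so l_f ∈ {0, 2}; with 0 ≤ l_f ≤ n_f−1 = 6, the allowed l_f values are {0, 2}.
For l_f = 0: m_f ∈ {m_i−1, m_i, m_i+1} ∩ [−0, 0] = {0} → 1 state.
For l_f = 2: m_f ∈ {m_i−1, m_i, m_i+1} ∩ [−2, 2] = {0, 1, 2} → 3 states.
Total: 4.

4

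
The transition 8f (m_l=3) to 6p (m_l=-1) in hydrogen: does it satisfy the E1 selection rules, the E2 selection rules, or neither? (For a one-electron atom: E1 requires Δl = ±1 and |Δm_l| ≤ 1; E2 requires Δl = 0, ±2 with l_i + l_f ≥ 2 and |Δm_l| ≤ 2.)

Δl = 1 − 3 = -2; l_i + l_f = 4.
Δm_l = -4.
E1 (Δl = ±1, |Δm_l| ≤ 1): not satisfied.
E2 (Δl = 0,±2, l_i+l_f ≥ 2, |Δm_l| ≤ 2): not satisfied.

neither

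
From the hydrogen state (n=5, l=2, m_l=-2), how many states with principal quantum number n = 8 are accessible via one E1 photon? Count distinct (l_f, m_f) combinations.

E1 requires Δl = ±1, so l_f ∈ {1, 3}; with 0 ≤ l_f ≤ n_f−1 = 7, the allowed l_f values are {1, 3}.
For l_f = 1: m_f ∈ {m_i−1, m_i, m_i+1} ∩ [−1, 1] = {-1} → 1 state.
For l_f = 3: m_f ∈ {m_i−1, m_i, m_i+1} ∩ [−3, 3] = {-3, -2, -1} → 3 states.
Total: 4.

4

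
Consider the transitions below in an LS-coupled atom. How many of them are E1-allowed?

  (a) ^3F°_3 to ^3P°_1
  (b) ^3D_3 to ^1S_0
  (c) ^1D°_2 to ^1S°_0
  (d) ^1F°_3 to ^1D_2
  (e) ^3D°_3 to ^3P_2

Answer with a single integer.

2

(a) forbidden (parity, ΔL, ΔJ fail)
(b) forbidden (parity, ΔS, ΔL, ΔJ fail)
(c) forbidden (parity, ΔL, ΔJ fail)
(d) allowed
(e) allowed
Total allowed: 2 of 5.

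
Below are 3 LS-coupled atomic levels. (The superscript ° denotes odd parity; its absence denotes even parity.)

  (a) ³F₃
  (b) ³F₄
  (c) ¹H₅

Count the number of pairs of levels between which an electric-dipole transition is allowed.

(a)–(b): forbidden (parity).
(a)–(c): forbidden (parity, ΔS, ΔL, ΔJ).
(b)–(c): forbidden (parity, ΔS, ΔL).
Allowed pairs: 0 of 3.

0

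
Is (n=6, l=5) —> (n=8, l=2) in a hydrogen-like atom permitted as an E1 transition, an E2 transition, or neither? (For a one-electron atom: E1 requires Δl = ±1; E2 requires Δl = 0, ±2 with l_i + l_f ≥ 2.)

neither

Δl = 2 − 5 = -3; l_i + l_f = 7.
E1 (Δl = ±1): not satisfied.
E2 (Δl = 0,±2, l_i+l_f ≥ 2): not satisfied.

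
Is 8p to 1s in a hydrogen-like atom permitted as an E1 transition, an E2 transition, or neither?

Δl = 0 − 1 = -1; l_i + l_f = 1.
E1 (Δl = ±1): satisfied.
E2 (Δl = 0,±2, l_i+l_f ≥ 2): not satisfied.

E1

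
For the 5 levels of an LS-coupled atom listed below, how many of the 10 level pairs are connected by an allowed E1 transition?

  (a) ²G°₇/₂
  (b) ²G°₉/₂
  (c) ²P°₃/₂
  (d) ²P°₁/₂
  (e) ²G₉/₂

(a)–(b): forbidden (parity).
(a)–(c): forbidden (parity, ΔL, ΔJ).
(a)–(d): forbidden (parity, ΔL, ΔJ).
(a)–(e): allowed.
(b)–(c): forbidden (parity, ΔL, ΔJ).
(b)–(d): forbidden (parity, ΔL, ΔJ).
(b)–(e): allowed.
(c)–(d): forbidden (parity).
(c)–(e): forbidden (ΔL, ΔJ).
(d)–(e): forbidden (ΔL, ΔJ).
Allowed pairs: 2 of 10.

2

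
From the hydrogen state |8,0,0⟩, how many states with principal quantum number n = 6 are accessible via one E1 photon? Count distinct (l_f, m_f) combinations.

E1 requires Δl = ±1, so l_f ∈ {-1, 1}; with 0 ≤ l_f ≤ n_f−1 = 5, the allowed l_f values are {1}.
For l_f = 1: m_f ∈ {m_i−1, m_i, m_i+1} ∩ [−1, 1] = {-1, 0, 1} → 3 states.
Total: 3.

3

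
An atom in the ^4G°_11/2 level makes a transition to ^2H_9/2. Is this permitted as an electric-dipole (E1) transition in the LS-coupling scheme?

Parity must change: odd → even — ok.
ΔS = 0: S: 3/2 → 1/2 — fails.
ΔL = 0, ±1 (not L=0↔0): L: 4 → 5, ΔL = +1 — ok.
ΔJ = 0, ±1 (not J=0↔0): J: 11/2 → 9/2, ΔJ = -1 — ok.
Rule(s) violated: ΔS.

forbidden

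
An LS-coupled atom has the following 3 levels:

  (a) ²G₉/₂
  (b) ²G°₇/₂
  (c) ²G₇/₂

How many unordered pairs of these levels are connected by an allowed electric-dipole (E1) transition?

(a)–(b): allowed.
(a)–(c): forbidden (parity).
(b)–(c): allowed.
Allowed pairs: 2 of 3.

2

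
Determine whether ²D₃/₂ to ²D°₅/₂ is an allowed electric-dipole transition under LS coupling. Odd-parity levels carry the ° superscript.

ΔS = 0: S: 1/2 → 1/2 — passes.
ΔJ = 0, ±1 (not J=0↔0): J: 3/2 → 5/2, ΔJ = +1 — passes.
Parity must change: even → odd — passes.
ΔL = 0, ±1 (not L=0↔0): L: 2 → 2, ΔL = +0 — passes.
All four E1 rules are satisfied.

allowed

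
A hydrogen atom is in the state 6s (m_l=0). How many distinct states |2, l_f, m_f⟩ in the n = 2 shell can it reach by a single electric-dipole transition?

3

E1 requires Δl = ±1, so l_f ∈ {-1, 1}; with 0 ≤ l_f ≤ n_f−1 = 1, the allowed l_f values are {1}.
For l_f = 1: m_f ∈ {m_i−1, m_i, m_i+1} ∩ [−1, 1] = {-1, 0, 1} → 3 states.
Total: 3.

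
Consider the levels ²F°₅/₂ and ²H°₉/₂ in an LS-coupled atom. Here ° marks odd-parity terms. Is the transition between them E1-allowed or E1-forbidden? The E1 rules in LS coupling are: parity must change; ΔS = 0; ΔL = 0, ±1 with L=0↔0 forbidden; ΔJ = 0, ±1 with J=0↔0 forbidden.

forbidden

Initial level: S=1/2, L=3, J=5/2, parity odd. Final level: S=1/2, L=5, J=9/2, parity odd.
Parity must change: odd → odd — fails.
ΔS = 0: S: 1/2 → 1/2 — passes.
ΔL = 0, ±1 (not L=0↔0): L: 3 → 5, ΔL = +2 — fails.
ΔJ = 0, ±1 (not J=0↔0): J: 5/2 → 9/2, ΔJ = +2 — fails.
Rule(s) violated: parity, ΔL, ΔJ.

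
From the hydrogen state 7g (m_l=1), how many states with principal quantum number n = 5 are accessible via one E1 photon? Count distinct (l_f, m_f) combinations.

3

E1 requires Δl = ±1, so l_f ∈ {3, 5}; with 0 ≤ l_f ≤ n_f−1 = 4, the allowed l_f values are {3}.
For l_f = 3: m_f ∈ {m_i−1, m_i, m_i+1} ∩ [−3, 3] = {0, 1, 2} → 3 states.
Total: 3.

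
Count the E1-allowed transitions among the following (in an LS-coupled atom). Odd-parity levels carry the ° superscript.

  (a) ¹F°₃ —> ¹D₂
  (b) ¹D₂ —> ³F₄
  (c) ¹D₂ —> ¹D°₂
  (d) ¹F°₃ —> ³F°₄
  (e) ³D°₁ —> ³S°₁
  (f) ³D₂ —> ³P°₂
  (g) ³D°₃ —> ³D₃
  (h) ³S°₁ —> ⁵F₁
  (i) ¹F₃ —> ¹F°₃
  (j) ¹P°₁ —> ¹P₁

6

(a) allowed
(b) forbidden (parity, ΔS, ΔJ fail)
(c) allowed
(d) forbidden (parity, ΔS fail)
(e) forbidden (parity, ΔL fail)
(f) allowed
(g) allowed
(h) forbidden (ΔS, ΔL fail)
(i) allowed
(j) allowed
Total allowed: 6 of 10.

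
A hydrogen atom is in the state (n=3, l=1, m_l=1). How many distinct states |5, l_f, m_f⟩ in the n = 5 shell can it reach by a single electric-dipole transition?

E1 requires Δl = ±1, so l_f ∈ {0, 2}; with 0 ≤ l_f ≤ n_f−1 = 4, the allowed l_f values are {0, 2}.
For l_f = 0: m_f ∈ {m_i−1, m_i, m_i+1} ∩ [−0, 0] = {0} → 1 state.
For l_f = 2: m_f ∈ {m_i−1, m_i, m_i+1} ∩ [−2, 2] = {0, 1, 2} → 3 states.
Total: 4.

4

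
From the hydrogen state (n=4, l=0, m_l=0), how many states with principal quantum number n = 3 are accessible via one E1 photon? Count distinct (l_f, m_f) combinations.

E1 requires Δl = ±1, so l_f ∈ {-1, 1}; with 0 ≤ l_f ≤ n_f−1 = 2, the allowed l_f values are {1}.
For l_f = 1: m_f ∈ {m_i−1, m_i, m_i+1} ∩ [−1, 1] = {-1, 0, 1} → 3 states.
Total: 3.

3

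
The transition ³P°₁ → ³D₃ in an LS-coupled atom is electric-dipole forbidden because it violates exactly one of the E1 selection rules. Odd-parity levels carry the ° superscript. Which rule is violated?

Reading off the term symbols: S 1→1, L 1→2, J 1→3, parity odd→even.
Parity must change: odd → even — satisfied.
ΔS = 0: S: 1 → 1 — satisfied.
ΔL = 0, ±1 (not L=0↔0): L: 1 → 2, ΔL = +1 — satisfied.
ΔJ = 0, ±1 (not J=0↔0): J: 1 → 3, ΔJ = +2 — violated.

the ΔJ = 0, ±1 rule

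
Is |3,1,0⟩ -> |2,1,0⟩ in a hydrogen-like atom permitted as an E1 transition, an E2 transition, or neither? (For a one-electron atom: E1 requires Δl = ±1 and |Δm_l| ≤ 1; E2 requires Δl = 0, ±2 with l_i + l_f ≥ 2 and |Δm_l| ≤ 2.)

E2

Δl = 1 − 1 = +0; l_i + l_f = 2.
Δm_l = +0.
E1 (Δl = ±1, |Δm_l| ≤ 1): not satisfied.
E2 (Δl = 0,±2, l_i+l_f ≥ 2, |Δm_l| ≤ 2): satisfied.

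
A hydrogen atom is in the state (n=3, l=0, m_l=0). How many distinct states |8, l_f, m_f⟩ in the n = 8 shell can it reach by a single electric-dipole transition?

3

E1 requires Δl = ±1, so l_f ∈ {-1, 1}; with 0 ≤ l_f ≤ n_f−1 = 7, the allowed l_f values are {1}.
For l_f = 1: m_f ∈ {m_i−1, m_i, m_i+1} ∩ [−1, 1] = {-1, 0, 1} → 3 states.
Total: 3.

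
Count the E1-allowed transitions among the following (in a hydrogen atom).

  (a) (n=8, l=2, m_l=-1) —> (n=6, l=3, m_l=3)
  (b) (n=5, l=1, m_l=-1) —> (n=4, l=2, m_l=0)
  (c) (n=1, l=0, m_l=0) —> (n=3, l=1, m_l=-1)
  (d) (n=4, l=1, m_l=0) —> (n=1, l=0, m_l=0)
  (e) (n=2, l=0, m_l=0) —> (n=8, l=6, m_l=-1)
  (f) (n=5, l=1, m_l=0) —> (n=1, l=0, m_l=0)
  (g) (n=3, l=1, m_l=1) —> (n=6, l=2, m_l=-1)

(a) forbidden — Δm_l = +4 (E1 requires Δm_l = 0, ±1)
(b) allowed
(c) allowed
(d) allowed
(e) forbidden — Δl = +6 (E1 requires Δl = ±1)
(f) allowed
(g) forbidden — Δm_l = -2 (E1 requires Δm_l = 0, ±1)
Total allowed: 4 of 7.

4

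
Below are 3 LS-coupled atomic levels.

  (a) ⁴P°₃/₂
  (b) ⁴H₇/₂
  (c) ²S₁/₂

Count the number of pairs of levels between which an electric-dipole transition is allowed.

0

(a)–(b): forbidden (ΔL, ΔJ).
(a)–(c): forbidden (ΔS).
(b)–(c): forbidden (parity, ΔS, ΔL, ΔJ).
Allowed pairs: 0 of 3.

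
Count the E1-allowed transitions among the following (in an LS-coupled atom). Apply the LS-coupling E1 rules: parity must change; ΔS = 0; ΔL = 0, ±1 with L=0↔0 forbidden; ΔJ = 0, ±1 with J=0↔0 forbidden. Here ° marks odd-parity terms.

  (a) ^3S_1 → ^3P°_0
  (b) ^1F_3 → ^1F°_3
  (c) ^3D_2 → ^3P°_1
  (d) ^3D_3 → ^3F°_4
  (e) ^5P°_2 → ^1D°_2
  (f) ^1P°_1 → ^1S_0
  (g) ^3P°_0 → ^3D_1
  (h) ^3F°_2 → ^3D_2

(a) allowed
(b) allowed
(c) allowed
(d) allowed
(e) forbidden (parity, ΔS fail)
(f) allowed
(g) allowed
(h) allowed
Total allowed: 7 of 8.

7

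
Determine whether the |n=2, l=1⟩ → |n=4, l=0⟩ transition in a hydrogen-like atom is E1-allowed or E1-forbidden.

Δl = 0 − 1 = -1; the E1 rule Δl = ±1 is ✓.
All E1 selection rules are satisfied.

allowed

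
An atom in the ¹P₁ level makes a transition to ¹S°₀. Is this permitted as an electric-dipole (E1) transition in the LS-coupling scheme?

allowed

Parity must change: even → odd — ✓.
ΔS = 0: S: 0 → 0 — ✓.
ΔL = 0, ±1 (not L=0↔0): L: 1 → 0, ΔL = -1 — ✓.
ΔJ = 0, ±1 (not J=0↔0): J: 1 → 0, ΔJ = -1 — ✓.
All four E1 rules are satisfied.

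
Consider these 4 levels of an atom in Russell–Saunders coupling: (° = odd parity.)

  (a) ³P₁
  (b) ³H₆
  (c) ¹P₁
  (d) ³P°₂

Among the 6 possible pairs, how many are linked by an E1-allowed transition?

(a)–(b): forbidden (parity, ΔL, ΔJ).
(a)–(c): forbidden (parity, ΔS).
(a)–(d): allowed.
(b)–(c): forbidden (parity, ΔS, ΔL, ΔJ).
(b)–(d): forbidden (ΔL, ΔJ).
(c)–(d): forbidden (ΔS).
Allowed pairs: 1 of 6.

1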